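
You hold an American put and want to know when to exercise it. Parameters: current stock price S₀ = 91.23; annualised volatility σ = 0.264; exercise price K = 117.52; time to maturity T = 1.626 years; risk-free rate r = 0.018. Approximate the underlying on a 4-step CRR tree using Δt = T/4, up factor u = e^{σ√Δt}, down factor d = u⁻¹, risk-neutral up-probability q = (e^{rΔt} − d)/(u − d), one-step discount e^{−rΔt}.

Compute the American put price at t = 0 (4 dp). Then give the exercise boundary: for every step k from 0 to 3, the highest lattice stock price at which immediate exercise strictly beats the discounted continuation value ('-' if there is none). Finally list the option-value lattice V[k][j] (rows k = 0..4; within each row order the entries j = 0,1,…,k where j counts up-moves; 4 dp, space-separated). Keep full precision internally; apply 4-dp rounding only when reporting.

params: Δt=0.40650 u=1.18331 d=0.84508 q=0.47973 e^(-rΔt)=0.99271
t_4 payoffs: 70.9896 52.3666 26.2900 0.0000 0.0000
t_3: node(3,0) S=55.0601 payoff=62.4599 vs cont=61.6031 → 62.4599 [stop]  node(3,1) S=77.0970 payoff=40.4230 vs cont=39.5662 → 40.4230 [stop]  node(3,2) S=107.9538 payoff=9.5662 vs cont=13.5781 → 13.5781 [wait]  node(3,3) S=151.1605 payoff=0.0000 vs cont=0.0000 → 0.0000 [wait]  ⇒ S*(3)=77.0970
t_2: node(2,0) S=65.1534 payoff=52.3666 vs cont=51.5098 → 52.3666 [stop]  node(2,1) S=91.2300 payoff=26.2900 vs cont=27.3439 → 27.3439 [wait]  node(2,2) S=127.7433 payoff=0.0000 vs cont=7.0128 → 7.0128 [wait]  ⇒ S*(2)=65.1534
t_1: node(1,0) S=77.0970 payoff=40.4230 vs cont=40.0681 → 40.4230 [stop]  node(1,1) S=107.9538 payoff=9.5662 vs cont=17.4622 → 17.4622 [wait]  ⇒ S*(1)=77.0970
t_0: node(0,0) S=91.2300 payoff=26.2900 vs cont=29.1936 → 29.1936 [wait]  ⇒ S*(0)=-

price = 29.1936
boundary = - 77.0970 65.1534 77.0970
tree:
29.1936
40.4230 17.4622
52.3666 27.3439 7.0128
62.4599 40.4230 13.5781 0.0000
70.9896 52.3666 26.2900 0.0000 0.0000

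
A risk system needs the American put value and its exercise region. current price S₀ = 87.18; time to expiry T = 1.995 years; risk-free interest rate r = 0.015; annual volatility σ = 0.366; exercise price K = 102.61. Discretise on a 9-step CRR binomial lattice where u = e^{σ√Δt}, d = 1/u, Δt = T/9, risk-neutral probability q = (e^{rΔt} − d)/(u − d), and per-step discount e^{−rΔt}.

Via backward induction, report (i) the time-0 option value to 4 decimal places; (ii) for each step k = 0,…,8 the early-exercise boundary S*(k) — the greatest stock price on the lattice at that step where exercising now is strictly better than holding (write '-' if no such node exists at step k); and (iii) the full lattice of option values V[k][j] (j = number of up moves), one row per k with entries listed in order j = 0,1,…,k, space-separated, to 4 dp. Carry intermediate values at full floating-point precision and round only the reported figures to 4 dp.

price = 26.0298
boundary = - - - 51.9884 43.7592 51.9884 61.7651 73.3804 61.7651
tree:
26.0298
33.5190 17.6557
41.8711 24.2122 10.2879
50.6216 32.1683 15.2914 4.6424
58.8508 41.2002 22.0747 7.6475 1.2408
65.7774 50.6216 30.7260 12.3441 2.3341 0.0000
71.6076 58.8508 40.8449 19.3797 4.3908 0.0000 0.0000
76.5149 65.7774 50.6216 29.2296 8.2598 0.0000 0.0000 0.0000
80.6455 71.6076 58.8508 40.8449 15.5381 0.0000 0.0000 0.0000 0.0000
84.1222 76.5149 65.7774 50.6216 29.2296 0.0000 0.0000 0.0000 0.0000 0.0000

params: Δt=0.22167 u=1.18806 d=0.84171 q=0.46664 e^(-rΔt)=0.99668
t_9 payoffs: 84.1222 76.5149 65.7774 50.6216 29.2296 0.0000 0.0000 0.0000 0.0000 0.0000
t_8: node(8,0) S=21.9645 payoff=80.6455 vs cont=80.3049 → 80.6455 [stop]  node(8,1) S=31.0024 payoff=71.6076 vs cont=71.2670 → 71.6076 [stop]  node(8,2) S=43.7592 payoff=58.8508 vs cont=58.5102 → 58.8508 [stop]  node(8,3) S=61.7651 payoff=40.8449 vs cont=40.5043 → 40.8449 [stop]  node(8,4) S=87.1800 payoff=15.4300 vs cont=15.5381 → 15.5381 [wait]  node(8,5) S=123.0525 payoff=0.0000 vs cont=0.0000 → 0.0000 [wait]  node(8,6) S=173.6858 payoff=0.0000 vs cont=0.0000 → 0.0000 [wait]  node(8,7) S=245.1535 payoff=0.0000 vs cont=0.0000 → 0.0000 [wait]  node(8,8) S=346.0284 payoff=0.0000 vs cont=0.0000 → 0.0000 [wait]  ⇒ S*(8)=61.7651
t_7: node(7,0) S=26.0951 payoff=76.5149 vs cont=76.1743 → 76.5149 [stop]  node(7,1) S=36.8326 payoff=65.7774 vs cont=65.4368 → 65.7774 [stop]  node(7,2) S=51.9884 payoff=50.6216 vs cont=50.2810 → 50.6216 [stop]  node(7,3) S=73.3804 payoff=29.2296 vs cont=28.9393 → 29.2296 [stop]  node(7,4) S=103.5747 payoff=0.0000 vs cont=8.2598 → 8.2598 [wait]  node(7,5) S=146.1933 payoff=0.0000 vs cont=0.0000 → 0.0000 [wait]  node(7,6) S=206.3484 payoff=0.0000 vs cont=0.0000 → 0.0000 [wait]  node(7,7) S=291.2560 payoff=0.0000 vs cont=0.0000 → 0.0000 [wait]  ⇒ S*(7)=73.3804
t_6: node(6,0) S=31.0024 payoff=71.6076 vs cont=71.2670 → 71.6076 [stop]  node(6,1) S=43.7592 payoff=58.8508 vs cont=58.5102 → 58.8508 [stop]  node(6,2) S=61.7651 payoff=40.8449 vs cont=40.5043 → 40.8449 [stop]  node(6,3) S=87.1800 payoff=15.4300 vs cont=19.3797 → 19.3797 [wait]  node(6,4) S=123.0525 payoff=0.0000 vs cont=4.3908 → 4.3908 [wait]  node(6,5) S=173.6858 payoff=0.0000 vs cont=0.0000 → 0.0000 [wait]  node(6,6) S=245.1535 payoff=0.0000 vs cont=0.0000 → 0.0000 [wait]  ⇒ S*(6)=61.7651
t_5: node(5,0) S=36.8326 payoff=65.7774 vs cont=65.4368 → 65.7774 [stop]  node(5,1) S=51.9884 payoff=50.6216 vs cont=50.2810 → 50.6216 [stop]  node(5,2) S=73.3804 payoff=29.2296 vs cont=30.7260 → 30.7260 [wait]  node(5,3) S=103.5747 payoff=0.0000 vs cont=12.3441 → 12.3441 [wait]  node(5,4) S=146.1933 payoff=0.0000 vs cont=2.3341 → 2.3341 [wait]  node(5,5) S=206.3484 payoff=0.0000 vs cont=0.0000 → 0.0000 [wait]  ⇒ S*(5)=51.9884
t_4: node(4,0) S=43.7592 payoff=58.8508 vs cont=58.5102 → 58.8508 [stop]  node(4,1) S=61.7651 payoff=40.8449 vs cont=41.2002 → 41.2002 [wait]  node(4,2) S=87.1800 payoff=15.4300 vs cont=22.0747 → 22.0747 [wait]  node(4,3) S=123.0525 payoff=0.0000 vs cont=7.6475 → 7.6475 [wait]  node(4,4) S=173.6858 payoff=0.0000 vs cont=1.2408 → 1.2408 [wait]  ⇒ S*(4)=43.7592
t_3: node(3,0) S=51.9884 payoff=50.6216 vs cont=50.4463 → 50.6216 [stop]  node(3,1) S=73.3804 payoff=29.2296 vs cont=32.1683 → 32.1683 [wait]  node(3,2) S=103.5747 payoff=0.0000 vs cont=15.2914 → 15.2914 [wait]  node(3,3) S=146.1933 payoff=0.0000 vs cont=4.6424 → 4.6424 [wait]  ⇒ S*(3)=51.9884
t_2: node(2,0) S=61.7651 payoff=40.8449 vs cont=41.8711 → 41.8711 [wait]  node(2,1) S=87.1800 payoff=15.4300 vs cont=24.2122 → 24.2122 [wait]  node(2,2) S=123.0525 payoff=0.0000 vs cont=10.2879 → 10.2879 [wait]  ⇒ S*(2)=-
t_1: node(1,0) S=73.3804 payoff=29.2296 vs cont=33.5190 → 33.5190 [wait]  node(1,1) S=103.5747 payoff=0.0000 vs cont=17.6557 → 17.6557 [wait]  ⇒ S*(1)=-
t_0: node(0,0) S=87.1800 payoff=15.4300 vs cont=26.0298 → 26.0298 [wait]  ⇒ S*(0)=-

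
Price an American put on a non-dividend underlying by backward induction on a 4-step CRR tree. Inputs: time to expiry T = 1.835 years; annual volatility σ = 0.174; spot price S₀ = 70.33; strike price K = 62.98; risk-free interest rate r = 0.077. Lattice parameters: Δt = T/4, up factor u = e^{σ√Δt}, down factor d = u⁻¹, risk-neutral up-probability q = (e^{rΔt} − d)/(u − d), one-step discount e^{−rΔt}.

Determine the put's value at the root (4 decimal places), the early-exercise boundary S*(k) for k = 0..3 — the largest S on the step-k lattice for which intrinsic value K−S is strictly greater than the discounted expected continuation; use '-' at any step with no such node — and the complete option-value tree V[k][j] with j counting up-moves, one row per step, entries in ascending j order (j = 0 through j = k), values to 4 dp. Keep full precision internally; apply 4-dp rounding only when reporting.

Δt=0.45875  u=1.12508  d=0.88883  q=0.62276  discount=0.96529
step 4 (expiry): payoffs max(K−S,0) = 19.0855 7.4183 0.0000 0.0000 0.0000
step 3: (k=3,j=0): S=49.3848, (K−S)⁺=13.5952, hold=11.4094 ⇒ V=13.5952 exercise | (k=3,j=1): S=62.5112, (K−S)⁺=0.4688, hold=2.7013 ⇒ V=2.7013 continue | (k=3,j=2): S=79.1267, (K−S)⁺=0.0000, hold=0.0000 ⇒ V=0.0000 continue | (k=3,j=3): S=100.1586, (K−S)⁺=0.0000, hold=0.0000 ⇒ V=0.0000 continue  boundary S*=49.3848
step 2: (k=2,j=0): S=55.5617, (K−S)⁺=7.4183, hold=6.5745 ⇒ V=7.4183 exercise | (k=2,j=1): S=70.3300, (K−S)⁺=0.0000, hold=0.9837 ⇒ V=0.9837 continue | (k=2,j=2): S=89.0237, (K−S)⁺=0.0000, hold=0.0000 ⇒ V=0.0000 continue  boundary S*=55.5617
step 1: (k=1,j=0): S=62.5112, (K−S)⁺=0.4688, hold=3.2927 ⇒ V=3.2927 continue | (k=1,j=1): S=79.1267, (K−S)⁺=0.0000, hold=0.3582 ⇒ V=0.3582 continue  boundary S*=-
step 0: (k=0,j=0): S=70.3300, (K−S)⁺=0.0000, hold=1.4143 ⇒ V=1.4143 continue  boundary S*=-

price = 1.4143
boundary = - - 55.5617 49.3848
tree:
1.4143
3.2927 0.3582
7.4183 0.9837 0.0000
13.5952 2.7013 0.0000 0.0000
19.0855 7.4183 0.0000 0.0000 0.0000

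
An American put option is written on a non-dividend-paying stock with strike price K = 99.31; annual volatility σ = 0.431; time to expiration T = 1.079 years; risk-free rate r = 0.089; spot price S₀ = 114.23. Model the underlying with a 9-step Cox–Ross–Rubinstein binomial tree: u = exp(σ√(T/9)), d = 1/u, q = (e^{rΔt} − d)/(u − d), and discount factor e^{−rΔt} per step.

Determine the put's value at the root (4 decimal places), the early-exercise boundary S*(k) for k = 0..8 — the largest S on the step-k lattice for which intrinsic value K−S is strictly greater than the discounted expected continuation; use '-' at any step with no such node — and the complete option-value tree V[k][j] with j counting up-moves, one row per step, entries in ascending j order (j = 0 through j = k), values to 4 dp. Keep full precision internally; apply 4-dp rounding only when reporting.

price = 8.9575
boundary = - - - - 62.8832 54.1656 62.8832 73.0039 84.7535
tree:
8.9575
13.3257 4.7569
19.2742 7.6297 1.9700
26.9884 11.9304 3.4684 0.5054
36.4268 18.0765 6.0057 0.9913 0.0275
45.1444 26.3210 10.1737 1.9429 0.0555 0.0000
52.6535 36.4268 16.7235 3.8051 0.1118 0.0000 0.0000
59.1216 45.1444 26.3061 7.4458 0.2254 0.0000 0.0000 0.0000
64.6930 52.6535 36.4268 14.5565 0.4544 0.0000 0.0000 0.0000 0.0000
69.4920 59.1216 45.1444 26.3061 0.9160 0.0000 0.0000 0.0000 0.0000 0.0000

Δt=0.11989, u=1.16094, d=0.86137, q=0.49857, disc=e^(-rΔt)=0.98939
k=9 terminal: V=max(K-S,0) → 69.4920 59.1216 45.1444 26.3061 0.9160 0.0000 0.0000 0.0000 0.0000 0.0000
k=8: j=0 S=34.6170 intr=64.6930 cont=63.6390 V=64.6930[EX]; j=1 S=46.6565 intr=52.6535 cont=51.5995 V=52.6535[EX]; j=2 S=62.8832 intr=36.4268 cont=35.3728 V=36.4268[EX]; j=3 S=84.7535 intr=14.5565 cont=13.5025 V=14.5565[EX]; j=4 S=114.2300 intr=0.0000 cont=0.4544 V=0.4544[hold]; j=5 S=153.9582 intr=0.0000 cont=0.0000 V=0.0000[hold]; j=6 S=207.5036 intr=0.0000 cont=0.0000 V=0.0000[hold]; j=7 S=279.6715 intr=0.0000 cont=0.0000 V=0.0000[hold]; j=8 S=376.9389 intr=0.0000 cont=0.0000 V=0.0000[hold]  S*(8)=84.7535
k=7: j=0 S=40.1884 intr=59.1216 cont=58.0676 V=59.1216[EX]; j=1 S=54.1656 intr=45.1444 cont=44.0904 V=45.1444[EX]; j=2 S=73.0039 intr=26.3061 cont=25.2521 V=26.3061[EX]; j=3 S=98.3940 intr=0.9160 cont=7.4458 V=7.4458[hold]; j=4 S=132.6147 intr=0.0000 cont=0.2254 V=0.2254[hold]; j=5 S=178.7369 intr=0.0000 cont=0.0000 V=0.0000[hold]; j=6 S=240.9001 intr=0.0000 cont=0.0000 V=0.0000[hold]; j=7 S=324.6830 intr=0.0000 cont=0.0000 V=0.0000[hold]  S*(7)=73.0039
k=6: j=0 S=46.6565 intr=52.6535 cont=51.5995 V=52.6535[EX]; j=1 S=62.8832 intr=36.4268 cont=35.3728 V=36.4268[EX]; j=2 S=84.7535 intr=14.5565 cont=16.7235 V=16.7235[hold]; j=3 S=114.2300 intr=0.0000 cont=3.8051 V=3.8051[hold]; j=4 S=153.9582 intr=0.0000 cont=0.1118 V=0.1118[hold]; j=5 S=207.5036 intr=0.0000 cont=0.0000 V=0.0000[hold]; j=6 S=279.6715 intr=0.0000 cont=0.0000 V=0.0000[hold]  S*(6)=62.8832
k=5: j=0 S=54.1656 intr=45.1444 cont=44.0904 V=45.1444[EX]; j=1 S=73.0039 intr=26.3061 cont=26.3210 V=26.3210[hold]; j=2 S=98.3940 intr=0.9160 cont=10.1737 V=10.1737[hold]; j=3 S=132.6147 intr=0.0000 cont=1.9429 V=1.9429[hold]; j=4 S=178.7369 intr=0.0000 cont=0.0555 V=0.0555[hold]; j=5 S=240.9001 intr=0.0000 cont=0.0000 V=0.0000[hold]  S*(5)=54.1656
k=4: j=0 S=62.8832 intr=36.4268 cont=35.3801 V=36.4268[EX]; j=1 S=84.7535 intr=14.5565 cont=18.0765 V=18.0765[hold]; j=2 S=114.2300 intr=0.0000 cont=6.0057 V=6.0057[hold]; j=3 S=153.9582 intr=0.0000 cont=0.9913 V=0.9913[hold]; j=4 S=207.5036 intr=0.0000 cont=0.0275 V=0.0275[hold]  S*(4)=62.8832
k=3: j=0 S=73.0039 intr=26.3061 cont=26.9884 V=26.9884[hold]; j=1 S=98.3940 intr=0.9160 cont=11.9304 V=11.9304[hold]; j=2 S=132.6147 intr=0.0000 cont=3.4684 V=3.4684[hold]; j=3 S=178.7369 intr=0.0000 cont=0.5054 V=0.5054[hold]  S*(3)=-
k=2: j=0 S=84.7535 intr=14.5565 cont=19.2742 V=19.2742[hold]; j=1 S=114.2300 intr=0.0000 cont=7.6297 V=7.6297[hold]; j=2 S=153.9582 intr=0.0000 cont=1.9700 V=1.9700[hold]  S*(2)=-
k=1: j=0 S=98.3940 intr=0.9160 cont=13.3257 V=13.3257[hold]; j=1 S=132.6147 intr=0.0000 cont=4.7569 V=4.7569[hold]  S*(1)=-
k=0: j=0 S=114.2300 intr=0.0000 cont=8.9575 V=8.9575[hold]  S*(0)=-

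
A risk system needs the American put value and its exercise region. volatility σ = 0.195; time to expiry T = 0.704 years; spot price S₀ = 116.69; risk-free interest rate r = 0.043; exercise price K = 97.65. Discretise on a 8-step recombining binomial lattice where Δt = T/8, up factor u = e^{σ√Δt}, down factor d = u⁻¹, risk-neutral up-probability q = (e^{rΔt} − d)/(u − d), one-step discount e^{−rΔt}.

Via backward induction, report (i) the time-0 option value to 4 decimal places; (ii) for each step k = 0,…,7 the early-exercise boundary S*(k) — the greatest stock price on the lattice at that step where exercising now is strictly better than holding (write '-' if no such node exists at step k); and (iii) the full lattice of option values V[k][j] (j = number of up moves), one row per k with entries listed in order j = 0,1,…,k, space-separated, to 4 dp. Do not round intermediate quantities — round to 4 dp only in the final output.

price = 0.9202
boundary = - - - - - - 82.4707 87.3820
tree:
0.9202
1.5764 0.3170
2.6458 0.5941 0.0619
4.3305 1.0993 0.1289 0.0000
6.8703 2.0017 0.2686 0.0000 0.0000
10.4765 3.5690 0.5597 0.0000 0.0000 0.0000
15.1793 6.1823 1.1663 0.0000 0.0000 0.0000 0.0000
19.8146 10.2680 2.4303 0.0000 0.0000 0.0000 0.0000 0.0000
24.1893 15.1793 5.0642 0.0000 0.0000 0.0000 0.0000 0.0000 0.0000

params: Δt=0.08800 u=1.05955 d=0.94379 q=0.51829 e^(-rΔt)=0.99622
t_8 payoffs: 24.1893 15.1793 5.0642 0.0000 0.0000 0.0000 0.0000 0.0000 0.0000
t_7: node(7,0) S=77.8354 payoff=19.8146 vs cont=19.4458 → 19.8146 [stop]  node(7,1) S=87.3820 payoff=10.2680 vs cont=9.8992 → 10.2680 [stop]  node(7,2) S=98.0995 payoff=0.0000 vs cont=2.4303 → 2.4303 [wait]  node(7,3) S=110.1314 payoff=0.0000 vs cont=0.0000 → 0.0000 [wait]  node(7,4) S=123.6391 payoff=0.0000 vs cont=0.0000 → 0.0000 [wait]  node(7,5) S=138.8036 payoff=0.0000 vs cont=0.0000 → 0.0000 [wait]  node(7,6) S=155.8280 payoff=0.0000 vs cont=0.0000 → 0.0000 [wait]  node(7,7) S=174.9404 payoff=0.0000 vs cont=0.0000 → 0.0000 [wait]  ⇒ S*(7)=87.3820
t_6: node(6,0) S=82.4707 payoff=15.1793 vs cont=14.8105 → 15.1793 [stop]  node(6,1) S=92.5858 payoff=5.0642 vs cont=6.1823 → 6.1823 [wait]  node(6,2) S=103.9415 payoff=0.0000 vs cont=1.1663 → 1.1663 [wait]  node(6,3) S=116.6900 payoff=0.0000 vs cont=0.0000 → 0.0000 [wait]  node(6,4) S=131.0021 payoff=0.0000 vs cont=0.0000 → 0.0000 [wait]  node(6,5) S=147.0696 payoff=0.0000 vs cont=0.0000 → 0.0000 [wait]  node(6,6) S=165.1079 payoff=0.0000 vs cont=0.0000 → 0.0000 [wait]  ⇒ S*(6)=82.4707
t_5: node(5,0) S=87.3820 payoff=10.2680 vs cont=10.4765 → 10.4765 [wait]  node(5,1) S=98.0995 payoff=0.0000 vs cont=3.5690 → 3.5690 [wait]  node(5,2) S=110.1314 payoff=0.0000 vs cont=0.5597 → 0.5597 [wait]  node(5,3) S=123.6391 payoff=0.0000 vs cont=0.0000 → 0.0000 [wait]  node(5,4) S=138.8036 payoff=0.0000 vs cont=0.0000 → 0.0000 [wait]  node(5,5) S=155.8280 payoff=0.0000 vs cont=0.0000 → 0.0000 [wait]  ⇒ S*(5)=-
t_4: node(4,0) S=92.5858 payoff=5.0642 vs cont=6.8703 → 6.8703 [wait]  node(4,1) S=103.9415 payoff=0.0000 vs cont=2.0017 → 2.0017 [wait]  node(4,2) S=116.6900 payoff=0.0000 vs cont=0.2686 → 0.2686 [wait]  node(4,3) S=131.0021 payoff=0.0000 vs cont=0.0000 → 0.0000 [wait]  node(4,4) S=147.0696 payoff=0.0000 vs cont=0.0000 → 0.0000 [wait]  ⇒ S*(4)=-
t_3: node(3,0) S=98.0995 payoff=0.0000 vs cont=4.3305 → 4.3305 [wait]  node(3,1) S=110.1314 payoff=0.0000 vs cont=1.0993 → 1.0993 [wait]  node(3,2) S=123.6391 payoff=0.0000 vs cont=0.1289 → 0.1289 [wait]  node(3,3) S=138.8036 payoff=0.0000 vs cont=0.0000 → 0.0000 [wait]  ⇒ S*(3)=-
t_2: node(2,0) S=103.9415 payoff=0.0000 vs cont=2.6458 → 2.6458 [wait]  node(2,1) S=116.6900 payoff=0.0000 vs cont=0.5941 → 0.5941 [wait]  node(2,2) S=131.0021 payoff=0.0000 vs cont=0.0619 → 0.0619 [wait]  ⇒ S*(2)=-
t_1: node(1,0) S=110.1314 payoff=0.0000 vs cont=1.5764 → 1.5764 [wait]  node(1,1) S=123.6391 payoff=0.0000 vs cont=0.3170 → 0.3170 [wait]  ⇒ S*(1)=-
t_0: node(0,0) S=116.6900 payoff=0.0000 vs cont=0.9202 → 0.9202 [wait]  ⇒ S*(0)=-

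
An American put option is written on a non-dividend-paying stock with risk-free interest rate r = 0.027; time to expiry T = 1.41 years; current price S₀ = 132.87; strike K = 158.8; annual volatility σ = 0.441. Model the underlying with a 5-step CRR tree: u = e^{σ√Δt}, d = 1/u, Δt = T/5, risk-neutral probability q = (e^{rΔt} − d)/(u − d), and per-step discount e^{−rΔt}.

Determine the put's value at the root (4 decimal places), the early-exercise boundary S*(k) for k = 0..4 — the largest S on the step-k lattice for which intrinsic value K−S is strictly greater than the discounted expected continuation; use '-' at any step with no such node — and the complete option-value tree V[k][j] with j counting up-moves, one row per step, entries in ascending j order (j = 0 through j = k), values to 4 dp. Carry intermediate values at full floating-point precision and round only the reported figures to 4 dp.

price = 41.2191
boundary = - - 83.1792 65.8125 83.1792
tree:
41.2191
57.0458 23.1693
75.6208 36.0064 8.3577
92.9875 53.8053 15.5348 0.0000
106.7283 75.6208 28.8752 0.0000 0.0000
117.6001 92.9875 53.6714 0.0000 0.0000 0.0000

Δt=0.28200, u=1.26388, d=0.79121, q=0.45789, disc=e^(-rΔt)=0.99241
k=5 terminal: V=max(K-S,0) → 117.6001 92.9875 53.6714 0.0000 0.0000 0.0000
k=4: j=0 S=52.0717 intr=106.7283 cont=105.5237 V=106.7283[EX]; j=1 S=83.1792 intr=75.6208 cont=74.4163 V=75.6208[EX]; j=2 S=132.8700 intr=25.9300 cont=28.8752 V=28.8752[hold]; j=3 S=212.2459 intr=0.0000 cont=0.0000 V=0.0000[hold]; j=4 S=339.0406 intr=0.0000 cont=0.0000 V=0.0000[hold]  S*(4)=83.1792
k=3: j=0 S=65.8125 intr=92.9875 cont=91.7830 V=92.9875[EX]; j=1 S=105.1286 intr=53.6714 cont=53.8053 V=53.8053[hold]; j=2 S=167.9319 intr=0.0000 cont=15.5348 V=15.5348[hold]; j=3 S=268.2536 intr=0.0000 cont=0.0000 V=0.0000[hold]  S*(3)=65.8125
k=2: j=0 S=83.1792 intr=75.6208 cont=74.4771 V=75.6208[EX]; j=1 S=132.8700 intr=25.9300 cont=36.0064 V=36.0064[hold]; j=2 S=212.2459 intr=0.0000 cont=8.3577 V=8.3577[hold]  S*(2)=83.1792
k=1: j=0 S=105.1286 intr=53.6714 cont=57.0458 V=57.0458[hold]; j=1 S=167.9319 intr=0.0000 cont=23.1693 V=23.1693[hold]  S*(1)=-
k=0: j=0 S=132.8700 intr=25.9300 cont=41.2191 V=41.2191[hold]  S*(0)=-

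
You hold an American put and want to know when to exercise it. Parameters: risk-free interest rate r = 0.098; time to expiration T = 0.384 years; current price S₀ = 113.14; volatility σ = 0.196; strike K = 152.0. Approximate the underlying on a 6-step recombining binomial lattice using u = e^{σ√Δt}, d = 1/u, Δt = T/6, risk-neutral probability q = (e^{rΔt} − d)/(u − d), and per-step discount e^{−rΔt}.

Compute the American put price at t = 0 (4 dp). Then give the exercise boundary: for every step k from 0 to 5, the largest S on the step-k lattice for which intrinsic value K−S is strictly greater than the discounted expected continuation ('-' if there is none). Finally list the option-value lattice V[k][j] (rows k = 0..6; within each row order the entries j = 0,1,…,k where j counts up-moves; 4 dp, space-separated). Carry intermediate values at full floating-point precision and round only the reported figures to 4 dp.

params: Δt=0.06400 u=1.05083 d=0.95162 q=0.55102 e^(-rΔt)=0.99375
t_6 payoffs: 67.9746 59.2147 49.5416 38.8600 27.0648 14.0400 0.0000
t_5: node(5,0) S=88.2968 payoff=63.7032 vs cont=62.7529 → 63.7032 [stop]  node(5,1) S=97.5020 payoff=54.4980 vs cont=53.5477 → 54.4980 [stop]  node(5,2) S=107.6668 payoff=44.3332 vs cont=43.3828 → 44.3332 [stop]  node(5,3) S=118.8914 payoff=33.1086 vs cont=32.1582 → 33.1086 [stop]  node(5,4) S=131.2862 payoff=20.7138 vs cont=19.7635 → 20.7138 [stop]  node(5,5) S=144.9732 payoff=7.0268 vs cont=6.2642 → 7.0268 [stop]  ⇒ S*(5)=144.9732
t_4: node(4,0) S=92.7853 payoff=59.2147 vs cont=58.2644 → 59.2147 [stop]  node(4,1) S=102.4584 payoff=49.5416 vs cont=48.5912 → 49.5416 [stop]  node(4,2) S=113.1400 payoff=38.8600 vs cont=37.9096 → 38.8600 [stop]  node(4,3) S=124.9352 payoff=27.0648 vs cont=26.1145 → 27.0648 [stop]  node(4,4) S=137.9600 payoff=14.0400 vs cont=13.0896 → 14.0400 [stop]  ⇒ S*(4)=137.9600
t_3: node(3,0) S=97.5020 payoff=54.4980 vs cont=53.5477 → 54.4980 [stop]  node(3,1) S=107.6668 payoff=44.3332 vs cont=43.3828 → 44.3332 [stop]  node(3,2) S=118.8914 payoff=33.1086 vs cont=32.1582 → 33.1086 [stop]  node(3,3) S=131.2862 payoff=20.7138 vs cont=19.7635 → 20.7138 [stop]  ⇒ S*(3)=131.2862
t_2: node(2,0) S=102.4584 payoff=49.5416 vs cont=48.5912 → 49.5416 [stop]  node(2,1) S=113.1400 payoff=38.8600 vs cont=37.9096 → 38.8600 [stop]  node(2,2) S=124.9352 payoff=27.0648 vs cont=26.1145 → 27.0648 [stop]  ⇒ S*(2)=124.9352
t_1: node(1,0) S=107.6668 payoff=44.3332 vs cont=43.3828 → 44.3332 [stop]  node(1,1) S=118.8914 payoff=33.1086 vs cont=32.1582 → 33.1086 [stop]  ⇒ S*(1)=118.8914
t_0: node(0,0) S=113.1400 payoff=38.8600 vs cont=37.9096 → 38.8600 [stop]  ⇒ S*(0)=113.1400

price = 38.8600
boundary = 113.1400 118.8914 124.9352 131.2862 137.9600 144.9732
tree:
38.8600
44.3332 33.1086
49.5416 38.8600 27.0648
54.4980 44.3332 33.1086 20.7138
59.2147 49.5416 38.8600 27.0648 14.0400
63.7032 54.4980 44.3332 33.1086 20.7138 7.0268
67.9746 59.2147 49.5416 38.8600 27.0648 14.0400 0.0000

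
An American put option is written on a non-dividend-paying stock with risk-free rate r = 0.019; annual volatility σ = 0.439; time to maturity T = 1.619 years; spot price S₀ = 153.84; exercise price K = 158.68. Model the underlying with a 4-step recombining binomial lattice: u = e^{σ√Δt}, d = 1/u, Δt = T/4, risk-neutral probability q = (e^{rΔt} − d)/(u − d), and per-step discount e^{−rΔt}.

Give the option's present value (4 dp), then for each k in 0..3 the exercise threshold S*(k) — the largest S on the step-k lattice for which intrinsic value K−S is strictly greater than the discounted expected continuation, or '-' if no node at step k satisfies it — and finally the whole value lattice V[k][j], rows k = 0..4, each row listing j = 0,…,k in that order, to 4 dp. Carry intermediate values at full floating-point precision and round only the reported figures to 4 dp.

price = 33.7042
boundary = - - 87.9994 116.3522
tree:
33.7042
49.7882 14.1707
70.6806 24.5194 1.4720
92.1244 42.3278 2.6691 0.0000
108.3427 70.6806 4.8400 0.0000 0.0000

params: Δt=0.40475 u=1.32219 d=0.75632 q=0.44427 e^(-rΔt)=0.99234
t_4 payoffs: 108.3427 70.6806 4.8400 0.0000 0.0000
t_3: node(3,0) S=66.5556 payoff=92.1244 vs cont=90.9088 → 92.1244 [stop]  node(3,1) S=116.3522 payoff=42.3278 vs cont=41.1122 → 42.3278 [stop]  node(3,2) S=203.4062 payoff=0.0000 vs cont=2.6691 → 2.6691 [wait]  node(3,3) S=355.5934 payoff=0.0000 vs cont=0.0000 → 0.0000 [wait]  ⇒ S*(3)=116.3522
t_2: node(2,0) S=87.9994 payoff=70.6806 vs cont=69.4650 → 70.6806 [stop]  node(2,1) S=153.8400 payoff=4.8400 vs cont=24.5194 → 24.5194 [wait]  node(2,2) S=268.9422 payoff=0.0000 vs cont=1.4720 → 1.4720 [wait]  ⇒ S*(2)=87.9994
t_1: node(1,0) S=116.3522 payoff=42.3278 vs cont=49.7882 → 49.7882 [wait]  node(1,1) S=203.4062 payoff=0.0000 vs cont=14.1707 → 14.1707 [wait]  ⇒ S*(1)=-
t_0: node(0,0) S=153.8400 payoff=4.8400 vs cont=33.7042 → 33.7042 [wait]  ⇒ S*(0)=-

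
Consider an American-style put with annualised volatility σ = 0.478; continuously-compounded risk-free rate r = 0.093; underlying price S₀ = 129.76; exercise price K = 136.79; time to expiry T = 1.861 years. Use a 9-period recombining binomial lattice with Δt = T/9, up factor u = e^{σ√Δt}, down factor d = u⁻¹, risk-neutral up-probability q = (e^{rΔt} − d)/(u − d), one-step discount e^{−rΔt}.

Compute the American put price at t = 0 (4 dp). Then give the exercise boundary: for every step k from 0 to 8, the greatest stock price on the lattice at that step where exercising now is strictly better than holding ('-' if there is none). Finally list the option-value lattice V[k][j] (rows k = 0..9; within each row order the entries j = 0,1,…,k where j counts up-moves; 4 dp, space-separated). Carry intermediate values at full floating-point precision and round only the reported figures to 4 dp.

params: Δt=0.20678 u=1.24279 d=0.80464 q=0.49019 e^(-rΔt)=0.98095
t_9 payoffs: 118.4434 108.4531 93.0227 69.1901 32.3799 0.0000 0.0000 0.0000 0.0000 0.0000
t_8: node(8,0) S=22.8010 payoff=113.9890 vs cont=111.3836 → 113.9890 [stop]  node(8,1) S=35.2169 payoff=101.5731 vs cont=98.9677 → 101.5731 [stop]  node(8,2) S=54.3936 payoff=82.3964 vs cont=79.7910 → 82.3964 [stop]  node(8,3) S=84.0126 payoff=52.7774 vs cont=50.1720 → 52.7774 [stop]  node(8,4) S=129.7600 payoff=7.0300 vs cont=16.1933 → 16.1933 [wait]  node(8,5) S=200.4183 payoff=0.0000 vs cont=0.0000 → 0.0000 [wait]  node(8,6) S=309.5523 payoff=0.0000 vs cont=0.0000 → 0.0000 [wait]  node(8,7) S=478.1130 payoff=0.0000 vs cont=0.0000 → 0.0000 [wait]  node(8,8) S=738.4603 payoff=0.0000 vs cont=0.0000 → 0.0000 [wait]  ⇒ S*(8)=84.0126
t_7: node(7,0) S=28.3369 payoff=108.4531 vs cont=105.8477 → 108.4531 [stop]  node(7,1) S=43.7673 payoff=93.0227 vs cont=90.4174 → 93.0227 [stop]  node(7,2) S=67.5999 payoff=69.1901 vs cont=66.5847 → 69.1901 [stop]  node(7,3) S=104.4101 payoff=32.3799 vs cont=34.1807 → 34.1807 [wait]  node(7,4) S=161.2646 payoff=0.0000 vs cont=8.0983 → 8.0983 [wait]  node(7,5) S=249.0782 payoff=0.0000 vs cont=0.0000 → 0.0000 [wait]  node(7,6) S=384.7090 payoff=0.0000 vs cont=0.0000 → 0.0000 [wait]  node(7,7) S=594.1949 payoff=0.0000 vs cont=0.0000 → 0.0000 [wait]  ⇒ S*(7)=67.5999
t_6: node(6,0) S=35.2169 payoff=101.5731 vs cont=98.9677 → 101.5731 [stop]  node(6,1) S=54.3936 payoff=82.3964 vs cont=79.7910 → 82.3964 [stop]  node(6,2) S=84.0126 payoff=52.7774 vs cont=51.0380 → 52.7774 [stop]  node(6,3) S=129.7600 payoff=7.0300 vs cont=20.9879 → 20.9879 [wait]  node(6,4) S=200.4183 payoff=0.0000 vs cont=4.0500 → 4.0500 [wait]  node(6,5) S=309.5523 payoff=0.0000 vs cont=0.0000 → 0.0000 [wait]  node(6,6) S=478.1130 payoff=0.0000 vs cont=0.0000 → 0.0000 [wait]  ⇒ S*(6)=84.0126
t_5: node(5,0) S=43.7673 payoff=93.0227 vs cont=90.4174 → 93.0227 [stop]  node(5,1) S=67.5999 payoff=69.1901 vs cont=66.5847 → 69.1901 [stop]  node(5,2) S=104.4101 payoff=32.3799 vs cont=36.4862 → 36.4862 [wait]  node(5,3) S=161.2646 payoff=0.0000 vs cont=12.4435 → 12.4435 [wait]  node(5,4) S=249.0782 payoff=0.0000 vs cont=2.0254 → 2.0254 [wait]  node(5,5) S=384.7090 payoff=0.0000 vs cont=0.0000 → 0.0000 [wait]  ⇒ S*(5)=67.5999
t_4: node(4,0) S=54.3936 payoff=82.3964 vs cont=79.7910 → 82.3964 [stop]  node(4,1) S=84.0126 payoff=52.7774 vs cont=52.1466 → 52.7774 [stop]  node(4,2) S=129.7600 payoff=7.0300 vs cont=24.2303 → 24.2303 [wait]  node(4,3) S=200.4183 payoff=0.0000 vs cont=7.1970 → 7.1970 [wait]  node(4,4) S=309.5523 payoff=0.0000 vs cont=1.0129 → 1.0129 [wait]  ⇒ S*(4)=84.0126
t_3: node(3,0) S=67.5999 payoff=69.1901 vs cont=66.5847 → 69.1901 [stop]  node(3,1) S=104.4101 payoff=32.3799 vs cont=38.0453 → 38.0453 [wait]  node(3,2) S=161.2646 payoff=0.0000 vs cont=15.5783 → 15.5783 [wait]  node(3,3) S=249.0782 payoff=0.0000 vs cont=4.0863 → 4.0863 [wait]  ⇒ S*(3)=67.5999
t_2: node(2,0) S=84.0126 payoff=52.7774 vs cont=52.8963 → 52.8963 [wait]  node(2,1) S=129.7600 payoff=7.0300 vs cont=26.5174 → 26.5174 [wait]  node(2,2) S=200.4183 payoff=0.0000 vs cont=9.7556 → 9.7556 [wait]  ⇒ S*(2)=-
t_1: node(1,0) S=104.4101 payoff=32.3799 vs cont=39.2045 → 39.2045 [wait]  node(1,1) S=161.2646 payoff=0.0000 vs cont=17.9524 → 17.9524 [wait]  ⇒ S*(1)=-
t_0: node(0,0) S=129.7600 payoff=7.0300 vs cont=28.2387 → 28.2387 [wait]  ⇒ S*(0)=-

price = 28.2387
boundary = - - - 67.5999 84.0126 67.5999 84.0126 67.5999 84.0126
tree:
28.2387
39.2045 17.9524
52.8963 26.5174 9.7556
69.1901 38.0453 15.5783 4.0863
82.3964 52.7774 24.2303 7.1970 1.0129
93.0227 69.1901 36.4862 12.4435 2.0254 0.0000
101.5731 82.3964 52.7774 20.9879 4.0500 0.0000 0.0000
108.4531 93.0227 69.1901 34.1807 8.0983 0.0000 0.0000 0.0000
113.9890 101.5731 82.3964 52.7774 16.1933 0.0000 0.0000 0.0000 0.0000
118.4434 108.4531 93.0227 69.1901 32.3799 0.0000 0.0000 0.0000 0.0000 0.0000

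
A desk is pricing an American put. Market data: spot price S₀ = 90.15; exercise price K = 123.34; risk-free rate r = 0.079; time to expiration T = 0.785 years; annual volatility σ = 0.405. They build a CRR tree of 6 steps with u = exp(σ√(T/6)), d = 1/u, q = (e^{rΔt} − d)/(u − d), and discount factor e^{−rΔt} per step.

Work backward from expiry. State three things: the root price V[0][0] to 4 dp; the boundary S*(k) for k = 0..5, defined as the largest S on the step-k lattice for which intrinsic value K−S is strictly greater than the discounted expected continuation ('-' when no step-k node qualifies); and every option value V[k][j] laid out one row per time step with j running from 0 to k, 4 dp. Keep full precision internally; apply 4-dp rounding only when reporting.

Δt=0.13083, u=1.15777, d=0.86373, q=0.49878, disc=e^(-rΔt)=0.98972
k=6 terminal: V=max(K-S,0) → 85.9081 73.1655 56.0850 33.1900 2.5010 0.0000 0.0000
k=5: j=0 S=43.3373 intr=80.0027 cont=78.7344 V=80.0027[EX]; j=1 S=58.0903 intr=65.2497 cont=63.9814 V=65.2497[EX]; j=2 S=77.8655 intr=45.4745 cont=44.2063 V=45.4745[EX]; j=3 S=104.3726 intr=18.9674 cont=17.6992 V=18.9674[EX]; j=4 S=139.9033 intr=0.0000 cont=1.2407 V=1.2407[hold]; j=5 S=187.5294 intr=0.0000 cont=0.0000 V=0.0000[hold]  S*(5)=104.3726
k=4: j=0 S=50.1745 intr=73.1655 cont=71.8973 V=73.1655[EX]; j=1 S=67.2550 intr=56.0850 cont=54.8168 V=56.0850[EX]; j=2 S=90.1500 intr=33.1900 cont=31.9217 V=33.1900[EX]; j=3 S=120.8390 intr=2.5010 cont=10.0216 V=10.0216[hold]; j=4 S=161.9752 intr=0.0000 cont=0.6155 V=0.6155[hold]  S*(4)=90.1500
k=3: j=0 S=58.0903 intr=65.2497 cont=63.9814 V=65.2497[EX]; j=1 S=77.8655 intr=45.4745 cont=44.2063 V=45.4745[EX]; j=2 S=104.3726 intr=18.9674 cont=21.4117 V=21.4117[hold]; j=3 S=139.9033 intr=0.0000 cont=5.2752 V=5.2752[hold]  S*(3)=77.8655
k=2: j=0 S=67.2550 intr=56.0850 cont=54.8168 V=56.0850[EX]; j=1 S=90.1500 intr=33.1900 cont=33.1284 V=33.1900[EX]; j=2 S=120.8390 intr=2.5010 cont=13.2258 V=13.2258[hold]  S*(2)=90.1500
k=1: j=0 S=77.8655 intr=45.4745 cont=44.2063 V=45.4745[EX]; j=1 S=104.3726 intr=18.9674 cont=22.9934 V=22.9934[hold]  S*(1)=77.8655
k=0: j=0 S=90.1500 intr=33.1900 cont=33.9092 V=33.9092[hold]  S*(0)=-

price = 33.9092
boundary = - 77.8655 90.1500 77.8655 90.1500 104.3726
tree:
33.9092
45.4745 22.9934
56.0850 33.1900 13.2258
65.2497 45.4745 21.4117 5.2752
73.1655 56.0850 33.1900 10.0216 0.6155
80.0027 65.2497 45.4745 18.9674 1.2407 0.0000
85.9081 73.1655 56.0850 33.1900 2.5010 0.0000 0.0000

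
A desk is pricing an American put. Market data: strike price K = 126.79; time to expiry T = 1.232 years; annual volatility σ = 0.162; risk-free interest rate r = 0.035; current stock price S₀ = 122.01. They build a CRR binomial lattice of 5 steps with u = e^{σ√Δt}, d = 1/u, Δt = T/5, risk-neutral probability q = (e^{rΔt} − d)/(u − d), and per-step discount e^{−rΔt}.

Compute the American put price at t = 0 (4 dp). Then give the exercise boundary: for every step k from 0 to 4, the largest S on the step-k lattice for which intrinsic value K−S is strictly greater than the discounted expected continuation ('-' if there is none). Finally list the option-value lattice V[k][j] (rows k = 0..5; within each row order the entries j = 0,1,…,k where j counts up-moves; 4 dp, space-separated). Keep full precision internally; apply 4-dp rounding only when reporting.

price = 9.2875
boundary = - - 103.8839 112.5827 103.8839
tree:
9.2875
14.9146 4.5217
22.9061 8.1745 1.4037
30.9329 14.2073 3.0363 0.0000
38.3394 22.9061 6.5679 0.0000 0.0000
45.1737 30.9329 14.2073 0.0000 0.0000 0.0000

Δt=0.24640  u=1.08374  d=0.92273  q=0.53370  discount=0.99141
step 5 (expiry): payoffs max(K−S,0) = 45.1737 30.9329 14.2073 0.0000 0.0000 0.0000
step 4: (k=4,j=0): S=88.4506, (K−S)⁺=38.3394, hold=37.2507 ⇒ V=38.3394 exercise | (k=4,j=1): S=103.8839, (K−S)⁺=22.9061, hold=21.8174 ⇒ V=22.9061 exercise | (k=4,j=2): S=122.0100, (K−S)⁺=4.7800, hold=6.5679 ⇒ V=6.5679 continue | (k=4,j=3): S=143.2989, (K−S)⁺=0.0000, hold=0.0000 ⇒ V=0.0000 continue | (k=4,j=4): S=168.3023, (K−S)⁺=0.0000, hold=0.0000 ⇒ V=0.0000 continue  boundary S*=103.8839
step 3: (k=3,j=0): S=95.8571, (K−S)⁺=30.9329, hold=29.8441 ⇒ V=30.9329 exercise | (k=3,j=1): S=112.5827, (K−S)⁺=14.2073, hold=14.0646 ⇒ V=14.2073 exercise | (k=3,j=2): S=132.2267, (K−S)⁺=0.0000, hold=3.0363 ⇒ V=3.0363 continue | (k=3,j=3): S=155.2982, (K−S)⁺=0.0000, hold=0.0000 ⇒ V=0.0000 continue  boundary S*=112.5827
step 2: (k=2,j=0): S=103.8839, (K−S)⁺=22.9061, hold=21.8174 ⇒ V=22.9061 exercise | (k=2,j=1): S=122.0100, (K−S)⁺=4.7800, hold=8.1745 ⇒ V=8.1745 continue | (k=2,j=2): S=143.2989, (K−S)⁺=0.0000, hold=1.4037 ⇒ V=1.4037 continue  boundary S*=103.8839
step 1: (k=1,j=0): S=112.5827, (K−S)⁺=14.2073, hold=14.9146 ⇒ V=14.9146 continue | (k=1,j=1): S=132.2267, (K−S)⁺=0.0000, hold=4.5217 ⇒ V=4.5217 continue  boundary S*=-
step 0: (k=0,j=0): S=122.0100, (K−S)⁺=4.7800, hold=9.2875 ⇒ V=9.2875 continue  boundary S*=-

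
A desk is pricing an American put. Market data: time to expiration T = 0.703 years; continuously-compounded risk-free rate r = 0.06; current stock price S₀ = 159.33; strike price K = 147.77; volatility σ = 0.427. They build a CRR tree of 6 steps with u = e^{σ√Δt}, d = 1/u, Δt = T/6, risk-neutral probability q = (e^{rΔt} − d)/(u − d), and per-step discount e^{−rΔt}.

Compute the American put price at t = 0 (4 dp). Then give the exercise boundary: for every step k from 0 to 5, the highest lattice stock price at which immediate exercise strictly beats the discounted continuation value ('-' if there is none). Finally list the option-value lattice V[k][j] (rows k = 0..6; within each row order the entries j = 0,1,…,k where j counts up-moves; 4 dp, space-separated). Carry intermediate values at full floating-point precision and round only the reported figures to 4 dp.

Δt=0.11717, u=1.15738, d=0.86402, q=0.48757, disc=e^(-rΔt)=0.99299
k=6 terminal: V=max(K-S,0) → 81.4816 58.9745 28.8255 0.0000 0.0000 0.0000 0.0000
k=5: j=0 S=76.7210 intr=71.0490 cont=70.0138 V=71.0490[EX]; j=1 S=102.7703 intr=44.9997 cont=43.9645 V=44.9997[EX]; j=2 S=137.6642 intr=10.1058 cont=14.6675 V=14.6675[hold]; j=3 S=184.4057 intr=0.0000 cont=0.0000 V=0.0000[hold]; j=4 S=247.0174 intr=0.0000 cont=0.0000 V=0.0000[hold]; j=5 S=330.8880 intr=0.0000 cont=0.0000 V=0.0000[hold]  S*(5)=102.7703
k=4: j=0 S=88.7955 intr=58.9745 cont=57.9393 V=58.9745[EX]; j=1 S=118.9445 intr=28.8255 cont=29.9989 V=29.9989[hold]; j=2 S=159.3300 intr=0.0000 cont=7.4634 V=7.4634[hold]; j=3 S=213.4278 intr=0.0000 cont=0.0000 V=0.0000[hold]; j=4 S=285.8935 intr=0.0000 cont=0.0000 V=0.0000[hold]  S*(4)=88.7955
k=3: j=0 S=102.7703 intr=44.9997 cont=44.5327 V=44.9997[EX]; j=1 S=137.6642 intr=10.1058 cont=18.8780 V=18.8780[hold]; j=2 S=184.4057 intr=0.0000 cont=3.7977 V=3.7977[hold]; j=3 S=247.0174 intr=0.0000 cont=0.0000 V=0.0000[hold]  S*(3)=102.7703
k=2: j=0 S=118.9445 intr=28.8255 cont=32.0375 V=32.0375[hold]; j=1 S=159.3300 intr=0.0000 cont=11.4445 V=11.4445[hold]; j=2 S=213.4278 intr=0.0000 cont=1.9324 V=1.9324[hold]  S*(2)=-
k=1: j=0 S=137.6642 intr=10.1058 cont=21.8428 V=21.8428[hold]; j=1 S=184.4057 intr=0.0000 cont=6.7590 V=6.7590[hold]  S*(1)=-
k=0: j=0 S=159.3300 intr=0.0000 cont=14.3869 V=14.3869[hold]  S*(0)=-

price = 14.3869
boundary = - - - 102.7703 88.7955 102.7703
tree:
14.3869
21.8428 6.7590
32.0375 11.4445 1.9324
44.9997 18.8780 3.7977 0.0000
58.9745 29.9989 7.4634 0.0000 0.0000
71.0490 44.9997 14.6675 0.0000 0.0000 0.0000
81.4816 58.9745 28.8255 0.0000 0.0000 0.0000 0.0000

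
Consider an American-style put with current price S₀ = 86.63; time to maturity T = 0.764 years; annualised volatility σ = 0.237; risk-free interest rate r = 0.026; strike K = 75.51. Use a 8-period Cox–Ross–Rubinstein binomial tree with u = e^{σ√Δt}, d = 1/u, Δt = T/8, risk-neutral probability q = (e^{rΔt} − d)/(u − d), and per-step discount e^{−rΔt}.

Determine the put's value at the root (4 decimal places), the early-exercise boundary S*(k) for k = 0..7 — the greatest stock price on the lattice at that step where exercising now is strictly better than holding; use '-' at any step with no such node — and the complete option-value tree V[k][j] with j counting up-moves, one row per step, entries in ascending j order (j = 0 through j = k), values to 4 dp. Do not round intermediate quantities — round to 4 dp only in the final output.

Δt=0.09550  u=1.07599  d=0.92938  q=0.49866  discount=0.99752
step 8 (expiry): payoffs max(K−S,0) = 27.2924 19.6860 10.8796 0.6840 0.0000 0.0000 0.0000 0.0000 0.0000
step 7: (k=7,j=0): S=51.8816, (K−S)⁺=23.6284, hold=23.4411 ⇒ V=23.6284 exercise | (k=7,j=1): S=60.0660, (K−S)⁺=15.4440, hold=15.2567 ⇒ V=15.4440 exercise | (k=7,j=2): S=69.5416, (K−S)⁺=5.9684, hold=5.7811 ⇒ V=5.9684 exercise | (k=7,j=3): S=80.5120, (K−S)⁺=0.0000, hold=0.3421 ⇒ V=0.3421 continue | (k=7,j=4): S=93.2129, (K−S)⁺=0.0000, hold=0.0000 ⇒ V=0.0000 continue | (k=7,j=5): S=107.9175, (K−S)⁺=0.0000, hold=0.0000 ⇒ V=0.0000 continue | (k=7,j=6): S=124.9417, (K−S)⁺=0.0000, hold=0.0000 ⇒ V=0.0000 continue | (k=7,j=7): S=144.6516, (K−S)⁺=0.0000, hold=0.0000 ⇒ V=0.0000 continue  boundary S*=69.5416
step 6: (k=6,j=0): S=55.8240, (K−S)⁺=19.6860, hold=19.4987 ⇒ V=19.6860 exercise | (k=6,j=1): S=64.6304, (K−S)⁺=10.8796, hold=10.6923 ⇒ V=10.8796 exercise | (k=6,j=2): S=74.8260, (K−S)⁺=0.6840, hold=3.1549 ⇒ V=3.1549 continue | (k=6,j=3): S=86.6300, (K−S)⁺=0.0000, hold=0.1711 ⇒ V=0.1711 continue | (k=6,j=4): S=100.2961, (K−S)⁺=0.0000, hold=0.0000 ⇒ V=0.0000 continue | (k=6,j=5): S=116.1180, (K−S)⁺=0.0000, hold=0.0000 ⇒ V=0.0000 continue | (k=6,j=6): S=134.4360, (K−S)⁺=0.0000, hold=0.0000 ⇒ V=0.0000 continue  boundary S*=64.6304
step 5: (k=5,j=0): S=60.0660, (K−S)⁺=15.4440, hold=15.2567 ⇒ V=15.4440 exercise | (k=5,j=1): S=69.5416, (K−S)⁺=5.9684, hold=7.0102 ⇒ V=7.0102 continue | (k=5,j=2): S=80.5120, (K−S)⁺=0.0000, hold=1.6629 ⇒ V=1.6629 continue | (k=5,j=3): S=93.2129, (K−S)⁺=0.0000, hold=0.0856 ⇒ V=0.0856 continue | (k=5,j=4): S=107.9175, (K−S)⁺=0.0000, hold=0.0000 ⇒ V=0.0000 continue | (k=5,j=5): S=124.9417, (K−S)⁺=0.0000, hold=0.0000 ⇒ V=0.0000 continue  boundary S*=60.0660
step 4: (k=4,j=0): S=64.6304, (K−S)⁺=10.8796, hold=11.2106 ⇒ V=11.2106 continue | (k=4,j=1): S=74.8260, (K−S)⁺=0.6840, hold=4.3330 ⇒ V=4.3330 continue | (k=4,j=2): S=86.6300, (K−S)⁺=0.0000, hold=0.8742 ⇒ V=0.8742 continue | (k=4,j=3): S=100.2961, (K−S)⁺=0.0000, hold=0.0428 ⇒ V=0.0428 continue | (k=4,j=4): S=116.1180, (K−S)⁺=0.0000, hold=0.0000 ⇒ V=0.0000 continue  boundary S*=-
step 3: (k=3,j=0): S=69.5416, (K−S)⁺=5.9684, hold=7.7617 ⇒ V=7.7617 continue | (k=3,j=1): S=80.5120, (K−S)⁺=0.0000, hold=2.6018 ⇒ V=2.6018 continue | (k=3,j=2): S=93.2129, (K−S)⁺=0.0000, hold=0.4585 ⇒ V=0.4585 continue | (k=3,j=3): S=107.9175, (K−S)⁺=0.0000, hold=0.0214 ⇒ V=0.0214 continue  boundary S*=-
step 2: (k=2,j=0): S=74.8260, (K−S)⁺=0.6840, hold=5.1758 ⇒ V=5.1758 continue | (k=2,j=1): S=86.6300, (K−S)⁺=0.0000, hold=1.5292 ⇒ V=1.5292 continue | (k=2,j=2): S=100.2961, (K−S)⁺=0.0000, hold=0.2399 ⇒ V=0.2399 continue  boundary S*=-
step 1: (k=1,j=0): S=80.5120, (K−S)⁺=0.0000, hold=3.3491 ⇒ V=3.3491 continue | (k=1,j=1): S=93.2129, (K−S)⁺=0.0000, hold=0.8841 ⇒ V=0.8841 continue  boundary S*=-
step 0: (k=0,j=0): S=86.6300, (K−S)⁺=0.0000, hold=2.1146 ⇒ V=2.1146 continue  boundary S*=-

price = 2.1146
boundary = - - - - - 60.0660 64.6304 69.5416
tree:
2.1146
3.3491 0.8841
5.1758 1.5292 0.2399
7.7617 2.6018 0.4585 0.0214
11.2106 4.3330 0.8742 0.0428 0.0000
15.4440 7.0102 1.6629 0.0856 0.0000 0.0000
19.6860 10.8796 3.1549 0.1711 0.0000 0.0000 0.0000
23.6284 15.4440 5.9684 0.3421 0.0000 0.0000 0.0000 0.0000
27.2924 19.6860 10.8796 0.6840 0.0000 0.0000 0.0000 0.0000 0.0000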